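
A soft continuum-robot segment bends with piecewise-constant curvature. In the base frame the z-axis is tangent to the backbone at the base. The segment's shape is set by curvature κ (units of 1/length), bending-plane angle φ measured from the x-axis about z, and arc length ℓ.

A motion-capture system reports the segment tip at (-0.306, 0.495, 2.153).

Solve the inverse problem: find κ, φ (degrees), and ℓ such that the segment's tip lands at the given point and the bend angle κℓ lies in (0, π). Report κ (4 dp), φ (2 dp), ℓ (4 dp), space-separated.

ρ = √(x²+y²) = √(-0.306² + 0.495²) = 0.58195
φ = atan2(y, x) mod 360° = atan2(0.495, -0.306) = 121.7236°
|p|² = ρ² + z² = 0.58195² + 2.153² = 4.97407
κ = 2ρ / |p|² = 2×0.58195 / 4.97407 = 0.23399
θ = 2·atan2(ρ, z) = 2·atan2(0.58195, 2.153) = 0.52797 rad
ℓ = θ/κ = 0.52797/0.23399 = 2.25638

0.2340 121.72 2.2564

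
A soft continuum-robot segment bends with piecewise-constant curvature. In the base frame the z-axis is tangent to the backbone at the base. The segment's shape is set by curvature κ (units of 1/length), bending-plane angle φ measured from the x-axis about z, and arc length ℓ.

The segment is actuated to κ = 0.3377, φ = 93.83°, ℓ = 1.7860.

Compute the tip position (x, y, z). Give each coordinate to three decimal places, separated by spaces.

θ = κ·ℓ = 0.3377 × 1.7860 = 0.60313 rad
ρ = (1 − cos θ)/κ = (1 − 0.82356)/0.3377 = 0.52247
z = sin θ / κ = 0.56722/0.3377 = 1.67967
x = ρ cos φ = 0.52247 × cos(93.83°) = -0.03490
y = ρ sin φ = 0.52247 × sin(93.83°) = 0.52130

-0.035 0.521 1.680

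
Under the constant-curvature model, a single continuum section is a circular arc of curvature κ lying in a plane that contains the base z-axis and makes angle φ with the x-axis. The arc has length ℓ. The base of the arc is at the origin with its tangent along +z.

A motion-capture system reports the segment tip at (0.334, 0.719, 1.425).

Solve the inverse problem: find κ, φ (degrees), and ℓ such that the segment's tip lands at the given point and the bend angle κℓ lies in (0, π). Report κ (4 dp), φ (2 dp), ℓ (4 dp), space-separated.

0.5963 65.08 1.7029

ρ = √(x²+y²) = √(0.334² + 0.719²) = 0.79279
φ = atan2(y, x) mod 360° = atan2(0.719, 0.334) = 65.0835°
|p|² = ρ² + z² = 0.79279² + 1.425² = 2.65914
κ = 2ρ / |p|² = 2×0.79279 / 2.65914 = 0.59628
θ = 2·atan2(ρ, z) = 2·atan2(0.79279, 1.425) = 1.01540 rad
ℓ = θ/κ = 1.01540/0.59628 = 1.70291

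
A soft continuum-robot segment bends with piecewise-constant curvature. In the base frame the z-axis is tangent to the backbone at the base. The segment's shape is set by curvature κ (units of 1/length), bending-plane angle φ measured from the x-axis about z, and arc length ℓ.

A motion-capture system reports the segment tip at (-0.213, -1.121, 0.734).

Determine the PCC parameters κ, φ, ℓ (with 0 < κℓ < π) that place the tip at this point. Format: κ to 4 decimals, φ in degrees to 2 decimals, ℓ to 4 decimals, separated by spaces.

ρ = √(x²+y²) = √(-0.213² + -1.121²) = 1.14106
φ = atan2(y, x) mod 360° = atan2(-1.121, -0.213) = 259.2415°
|p|² = ρ² + z² = 1.14106² + 0.734² = 1.84077
κ = 2ρ / |p|² = 2×1.14106 / 1.84077 = 1.23976
θ = 2·atan2(ρ, z) = 2·atan2(1.14106, 0.734) = 1.99834 rad
ℓ = θ/κ = 1.99834/1.23976 = 1.61188

1.2398 259.24 1.6119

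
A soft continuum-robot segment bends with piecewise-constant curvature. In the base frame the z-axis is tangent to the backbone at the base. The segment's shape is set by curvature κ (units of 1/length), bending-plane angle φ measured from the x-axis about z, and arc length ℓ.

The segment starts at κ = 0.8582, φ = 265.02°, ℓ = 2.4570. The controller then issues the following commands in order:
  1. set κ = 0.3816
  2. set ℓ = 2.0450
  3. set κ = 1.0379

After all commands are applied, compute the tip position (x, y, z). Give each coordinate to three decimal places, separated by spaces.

initial: κ=0.8582, φ=265.02°, ℓ=2.4570
cmd 1: set κ=0.3816 → (κ,φ,ℓ)=(0.3816,265.02°,2.4570) → tip=(-0.0929,-1.0658,2.1125)
cmd 2: set ℓ=2.0450 → (κ,φ,ℓ)=(0.3816,265.02°,2.0450) → tip=(-0.0658,-0.7554,1.8437)
cmd 3: set κ=1.0379 → (κ,φ,ℓ)=(1.0379,265.02°,2.0450) → tip=(-0.1275,-1.4629,0.8205)

-0.127 -1.463 0.821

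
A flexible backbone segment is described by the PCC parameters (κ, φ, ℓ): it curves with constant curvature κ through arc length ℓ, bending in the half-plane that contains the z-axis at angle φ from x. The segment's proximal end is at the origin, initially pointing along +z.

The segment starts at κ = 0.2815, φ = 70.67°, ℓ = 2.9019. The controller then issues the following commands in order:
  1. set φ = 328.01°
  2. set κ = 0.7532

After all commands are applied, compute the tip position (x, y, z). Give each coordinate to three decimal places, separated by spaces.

1.776 -1.109 1.084

initial: κ=0.2815, φ=70.67°, ℓ=2.9019
cmd 1: set φ=328.01° → (κ,φ,ℓ)=(0.2815,328.01°,2.9019) → tip=(0.9506,-0.5938,2.5898)
cmd 2: set κ=0.7532 → (κ,φ,ℓ)=(0.7532,328.01°,2.9019) → tip=(1.7757,-1.1091,1.0845)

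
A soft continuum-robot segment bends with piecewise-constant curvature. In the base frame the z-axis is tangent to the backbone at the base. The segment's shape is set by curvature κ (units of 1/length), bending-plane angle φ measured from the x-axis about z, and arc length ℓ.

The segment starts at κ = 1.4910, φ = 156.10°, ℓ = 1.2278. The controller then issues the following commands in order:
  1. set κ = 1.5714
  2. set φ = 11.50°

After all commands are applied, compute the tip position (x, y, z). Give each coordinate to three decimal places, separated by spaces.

initial: κ=1.4910, φ=156.10°, ℓ=1.2278
cmd 1: set κ=1.5714 → (κ,φ,ℓ)=(1.5714,156.10°,1.2278) → tip=(-0.7860,0.3483,0.5959)
cmd 2: set φ=11.50° → (κ,φ,ℓ)=(1.5714,11.50°,1.2278) → tip=(0.8424,0.1714,0.5959)

0.842 0.171 0.596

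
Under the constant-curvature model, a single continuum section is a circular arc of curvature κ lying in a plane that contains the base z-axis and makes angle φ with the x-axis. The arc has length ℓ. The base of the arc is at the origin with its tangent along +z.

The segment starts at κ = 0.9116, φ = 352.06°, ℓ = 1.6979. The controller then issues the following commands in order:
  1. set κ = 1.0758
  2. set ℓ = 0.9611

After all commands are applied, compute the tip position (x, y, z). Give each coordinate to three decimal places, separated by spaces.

initial: κ=0.9116, φ=352.06°, ℓ=1.6979
cmd 1: set κ=1.0758 → (κ,φ,ℓ)=(1.0758,352.06°,1.6979) → tip=(1.1536,-0.1609,0.8993)
cmd 2: set ℓ=0.9611 → (κ,φ,ℓ)=(1.0758,352.06°,0.9611) → tip=(0.4498,-0.0627,0.7988)

0.450 -0.063 0.799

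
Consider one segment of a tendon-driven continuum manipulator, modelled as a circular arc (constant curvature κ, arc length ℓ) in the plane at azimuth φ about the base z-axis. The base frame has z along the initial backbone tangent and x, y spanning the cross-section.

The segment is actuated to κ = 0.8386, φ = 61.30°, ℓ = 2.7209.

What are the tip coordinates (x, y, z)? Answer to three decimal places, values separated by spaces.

θ = κ·ℓ = 0.8386 × 2.7209 = 2.28175 rad
ρ = (1 − cos θ)/κ = (1 − -0.65255)/0.8386 = 1.97061
z = sin θ / κ = 0.75774/0.8386 = 0.90358
x = ρ cos φ = 1.97061 × cos(61.30°) = 0.94633
y = ρ sin φ = 1.97061 × sin(61.30°) = 1.72851

0.946 1.729 0.904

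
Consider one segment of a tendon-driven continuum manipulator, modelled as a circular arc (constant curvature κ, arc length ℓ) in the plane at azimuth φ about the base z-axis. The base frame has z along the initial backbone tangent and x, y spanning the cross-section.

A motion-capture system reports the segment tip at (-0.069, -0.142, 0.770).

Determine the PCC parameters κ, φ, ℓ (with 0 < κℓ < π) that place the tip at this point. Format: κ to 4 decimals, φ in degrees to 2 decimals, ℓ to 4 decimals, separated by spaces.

ρ = √(x²+y²) = √(-0.069² + -0.142²) = 0.15788
φ = atan2(y, x) mod 360° = atan2(-0.142, -0.069) = 244.0842°
|p|² = ρ² + z² = 0.15788² + 0.770² = 0.61782
κ = 2ρ / |p|² = 2×0.15788 / 0.61782 = 0.51107
θ = 2·atan2(ρ, z) = 2·atan2(0.15788, 0.770) = 0.40446 rad
ℓ = θ/κ = 0.40446/0.51107 = 0.79140

0.5111 244.08 0.7914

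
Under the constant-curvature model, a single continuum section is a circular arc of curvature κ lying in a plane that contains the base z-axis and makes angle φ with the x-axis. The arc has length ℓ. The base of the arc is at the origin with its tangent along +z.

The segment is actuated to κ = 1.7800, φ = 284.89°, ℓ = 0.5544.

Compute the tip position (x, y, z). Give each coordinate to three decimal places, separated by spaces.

θ = κ·ℓ = 1.7800 × 0.5544 = 0.98683 rad
ρ = (1 − cos θ)/κ = (1 − 0.55134)/1.7800 = 0.25206
z = sin θ / κ = 0.83428/1.7800 = 0.46870
x = ρ cos φ = 0.25206 × cos(284.89°) = 0.06477
y = ρ sin φ = 0.25206 × sin(284.89°) = -0.24359

0.065 -0.244 0.469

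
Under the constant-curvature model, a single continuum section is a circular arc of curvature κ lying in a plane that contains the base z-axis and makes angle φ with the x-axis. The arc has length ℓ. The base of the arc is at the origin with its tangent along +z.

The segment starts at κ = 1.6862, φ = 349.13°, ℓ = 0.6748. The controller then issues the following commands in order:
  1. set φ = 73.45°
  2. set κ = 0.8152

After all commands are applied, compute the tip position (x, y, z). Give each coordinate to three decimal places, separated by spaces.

initial: κ=1.6862, φ=349.13°, ℓ=0.6748
cmd 1: set φ=73.45° → (κ,φ,ℓ)=(1.6862,73.45°,0.6748) → tip=(0.0981,0.3300,0.5383)
cmd 2: set κ=0.8152 → (κ,φ,ℓ)=(0.8152,73.45°,0.6748) → tip=(0.0515,0.1735,0.6413)

0.052 0.173 0.641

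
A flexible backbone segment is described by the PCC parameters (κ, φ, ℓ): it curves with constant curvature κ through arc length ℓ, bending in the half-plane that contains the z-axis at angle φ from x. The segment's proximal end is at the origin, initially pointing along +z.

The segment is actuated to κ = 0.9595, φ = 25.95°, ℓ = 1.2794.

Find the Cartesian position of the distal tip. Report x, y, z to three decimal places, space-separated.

0.622 0.303 0.981

θ = κ·ℓ = 0.9595 × 1.2794 = 1.22758 rad
ρ = (1 − cos θ)/κ = (1 − 0.33651)/0.9595 = 0.69149
z = sin θ / κ = 0.94168/0.9595 = 0.98143
x = ρ cos φ = 0.69149 × cos(25.95°) = 0.62177
y = ρ sin φ = 0.69149 × sin(25.95°) = 0.30259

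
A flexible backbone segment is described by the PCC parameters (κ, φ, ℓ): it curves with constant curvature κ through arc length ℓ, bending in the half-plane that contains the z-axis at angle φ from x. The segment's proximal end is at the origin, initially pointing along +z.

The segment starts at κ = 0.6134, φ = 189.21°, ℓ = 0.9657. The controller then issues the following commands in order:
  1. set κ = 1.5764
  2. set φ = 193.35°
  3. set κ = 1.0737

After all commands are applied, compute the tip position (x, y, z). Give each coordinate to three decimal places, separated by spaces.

initial: κ=0.6134, φ=189.21°, ℓ=0.9657
cmd 1: set κ=1.5764 → (κ,φ,ℓ)=(1.5764,189.21°,0.9657) → tip=(-0.5958,-0.0966,0.6336)
cmd 2: set φ=193.35° → (κ,φ,ℓ)=(1.5764,193.35°,0.9657) → tip=(-0.5873,-0.1394,0.6336)
cmd 3: set κ=1.0737 → (κ,φ,ℓ)=(1.0737,193.35°,0.9657) → tip=(-0.4450,-0.1056,0.8017)

-0.445 -0.106 0.802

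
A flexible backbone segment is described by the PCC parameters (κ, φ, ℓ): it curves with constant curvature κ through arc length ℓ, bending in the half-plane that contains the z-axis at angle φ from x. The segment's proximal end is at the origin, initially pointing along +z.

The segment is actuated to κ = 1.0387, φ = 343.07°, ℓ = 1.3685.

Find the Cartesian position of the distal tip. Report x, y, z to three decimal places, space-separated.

0.784 -0.239 0.952

θ = κ·ℓ = 1.0387 × 1.3685 = 1.42146 rad
ρ = (1 − cos θ)/κ = (1 − 0.14878)/1.0387 = 0.81950
z = sin θ / κ = 0.98887/1.0387 = 0.95203
x = ρ cos φ = 0.81950 × cos(343.07°) = 0.78399
y = ρ sin φ = 0.81950 × sin(343.07°) = -0.23864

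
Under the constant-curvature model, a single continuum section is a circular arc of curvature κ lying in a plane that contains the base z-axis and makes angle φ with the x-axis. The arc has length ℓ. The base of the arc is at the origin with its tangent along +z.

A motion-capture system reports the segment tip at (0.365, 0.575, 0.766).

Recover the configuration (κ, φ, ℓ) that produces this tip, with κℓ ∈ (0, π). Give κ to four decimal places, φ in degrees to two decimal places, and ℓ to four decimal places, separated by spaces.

1.2965 57.59 1.1211

ρ = √(x²+y²) = √(0.365² + 0.575²) = 0.68107
φ = atan2(y, x) mod 360° = atan2(0.575, 0.365) = 57.5933°
|p|² = ρ² + z² = 0.68107² + 0.766² = 1.05061
κ = 2ρ / |p|² = 2×0.68107 / 1.05061 = 1.29652
θ = 2·atan2(ρ, z) = 2·atan2(0.68107, 0.766) = 1.45354 rad
ℓ = θ/κ = 1.45354/1.29652 = 1.12111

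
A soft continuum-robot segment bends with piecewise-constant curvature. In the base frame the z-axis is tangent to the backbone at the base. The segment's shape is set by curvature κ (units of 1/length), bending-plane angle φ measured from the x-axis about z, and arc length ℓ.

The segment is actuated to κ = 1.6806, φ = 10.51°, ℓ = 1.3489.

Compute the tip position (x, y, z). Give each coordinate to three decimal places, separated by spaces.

0.960 0.178 0.457

θ = κ·ℓ = 1.6806 × 1.3489 = 2.26696 rad
ρ = (1 − cos θ)/κ = (1 − -0.64128)/1.6806 = 0.97660
z = sin θ / κ = 0.76731/1.6806 = 0.45657
x = ρ cos φ = 0.97660 × cos(10.51°) = 0.96022
y = ρ sin φ = 0.97660 × sin(10.51°) = 0.17814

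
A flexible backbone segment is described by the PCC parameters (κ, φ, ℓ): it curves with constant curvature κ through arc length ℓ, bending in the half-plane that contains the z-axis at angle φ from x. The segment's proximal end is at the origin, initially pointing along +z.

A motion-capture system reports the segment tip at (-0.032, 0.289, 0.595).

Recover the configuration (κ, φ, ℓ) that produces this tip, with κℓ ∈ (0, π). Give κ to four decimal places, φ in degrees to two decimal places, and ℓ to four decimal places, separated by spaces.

1.3260 96.32 0.6856

ρ = √(x²+y²) = √(-0.032² + 0.289²) = 0.29077
φ = atan2(y, x) mod 360° = atan2(0.289, -0.032) = 96.3184°
|p|² = ρ² + z² = 0.29077² + 0.595² = 0.43857
κ = 2ρ / |p|² = 2×0.29077 / 0.43857 = 1.32597
θ = 2·atan2(ρ, z) = 2·atan2(0.29077, 0.595) = 0.90911 rad
ℓ = θ/κ = 0.90911/1.32597 = 0.68561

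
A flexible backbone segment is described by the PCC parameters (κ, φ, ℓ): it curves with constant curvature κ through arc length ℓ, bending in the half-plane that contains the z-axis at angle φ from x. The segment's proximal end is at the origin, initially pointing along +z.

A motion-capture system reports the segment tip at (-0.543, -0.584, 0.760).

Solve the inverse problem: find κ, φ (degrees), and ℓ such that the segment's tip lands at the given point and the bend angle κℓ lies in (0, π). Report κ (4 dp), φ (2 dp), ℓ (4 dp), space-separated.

ρ = √(x²+y²) = √(-0.543² + -0.584²) = 0.79744
φ = atan2(y, x) mod 360° = atan2(-0.584, -0.543) = 227.0835°
|p|² = ρ² + z² = 0.79744² + 0.760² = 1.21351
κ = 2ρ / |p|² = 2×0.79744 / 1.21351 = 1.31427
θ = 2·atan2(ρ, z) = 2·atan2(0.79744, 0.760) = 1.61886 rad
ℓ = θ/κ = 1.61886/1.31427 = 1.23176

1.3143 227.08 1.2318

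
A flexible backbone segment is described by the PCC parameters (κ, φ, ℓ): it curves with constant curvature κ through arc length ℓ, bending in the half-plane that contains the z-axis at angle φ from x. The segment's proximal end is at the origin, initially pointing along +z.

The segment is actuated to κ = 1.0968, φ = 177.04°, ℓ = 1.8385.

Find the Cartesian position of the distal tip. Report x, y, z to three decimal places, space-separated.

-1.303 0.067 0.823

θ = κ·ℓ = 1.0968 × 1.8385 = 2.01647 rad
ρ = (1 − cos θ)/κ = (1 − -0.43106)/1.0968 = 1.30476
z = sin θ / κ = 0.90232/1.0968 = 0.82269
x = ρ cos φ = 1.30476 × cos(177.04°) = -1.30302
y = ρ sin φ = 1.30476 × sin(177.04°) = 0.06738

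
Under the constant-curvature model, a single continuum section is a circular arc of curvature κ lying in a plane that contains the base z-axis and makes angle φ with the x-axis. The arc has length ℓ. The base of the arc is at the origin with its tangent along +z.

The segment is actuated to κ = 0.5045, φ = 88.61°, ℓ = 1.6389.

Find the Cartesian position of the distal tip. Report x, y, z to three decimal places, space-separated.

θ = κ·ℓ = 0.5045 × 1.6389 = 0.82683 rad
ρ = (1 − cos θ)/κ = (1 − 0.67722)/0.5045 = 0.63981
z = sin θ / κ = 0.73578/0.5045 = 1.45844
x = ρ cos φ = 0.63981 × cos(88.61°) = 0.01552
y = ρ sin φ = 0.63981 × sin(88.61°) = 0.63962

0.016 0.640 1.458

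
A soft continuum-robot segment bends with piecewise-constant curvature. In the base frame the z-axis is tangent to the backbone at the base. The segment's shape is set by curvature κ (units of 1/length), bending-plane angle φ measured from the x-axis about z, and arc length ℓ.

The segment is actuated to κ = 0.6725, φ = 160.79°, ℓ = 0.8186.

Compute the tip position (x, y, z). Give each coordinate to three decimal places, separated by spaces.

-0.207 0.072 0.778

θ = κ·ℓ = 0.6725 × 0.8186 = 0.55051 rad
ρ = (1 − cos θ)/κ = (1 − 0.85226)/0.6725 = 0.21969
z = sin θ / κ = 0.52312/0.6725 = 0.77787
x = ρ cos φ = 0.21969 × cos(160.79°) = -0.20746
y = ρ sin φ = 0.21969 × sin(160.79°) = 0.07228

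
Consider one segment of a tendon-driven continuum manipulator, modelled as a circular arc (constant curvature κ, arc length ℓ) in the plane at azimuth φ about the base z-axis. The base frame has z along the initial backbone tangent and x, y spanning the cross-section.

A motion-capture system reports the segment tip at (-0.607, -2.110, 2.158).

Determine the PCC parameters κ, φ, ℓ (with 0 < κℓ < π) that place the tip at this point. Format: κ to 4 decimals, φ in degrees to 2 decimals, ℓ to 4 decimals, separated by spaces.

0.4633 253.95 3.4275

ρ = √(x²+y²) = √(-0.607² + -2.110²) = 2.19557
φ = atan2(y, x) mod 360° = atan2(-2.110, -0.607) = 253.9507°
|p|² = ρ² + z² = 2.19557² + 2.158² = 9.47751
κ = 2ρ / |p|² = 2×2.19557 / 9.47751 = 0.46332
θ = 2·atan2(ρ, z) = 2·atan2(2.19557, 2.158) = 1.58806 rad
ℓ = θ/κ = 1.58806/0.46332 = 3.42754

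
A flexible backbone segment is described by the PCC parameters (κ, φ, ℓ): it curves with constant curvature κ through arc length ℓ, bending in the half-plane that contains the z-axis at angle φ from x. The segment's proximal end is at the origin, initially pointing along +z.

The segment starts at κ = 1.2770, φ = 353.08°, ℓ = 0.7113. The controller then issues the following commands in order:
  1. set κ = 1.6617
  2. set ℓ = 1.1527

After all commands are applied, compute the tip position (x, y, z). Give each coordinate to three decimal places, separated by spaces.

initial: κ=1.2770, φ=353.08°, ℓ=0.7113
cmd 1: set κ=1.6617 → (κ,φ,ℓ)=(1.6617,353.08°,0.7113) → tip=(0.3709,-0.0450,0.5569)
cmd 2: set ℓ=1.1527 → (κ,φ,ℓ)=(1.6617,353.08°,1.1527) → tip=(0.7993,-0.0970,0.5664)

0.799 -0.097 0.566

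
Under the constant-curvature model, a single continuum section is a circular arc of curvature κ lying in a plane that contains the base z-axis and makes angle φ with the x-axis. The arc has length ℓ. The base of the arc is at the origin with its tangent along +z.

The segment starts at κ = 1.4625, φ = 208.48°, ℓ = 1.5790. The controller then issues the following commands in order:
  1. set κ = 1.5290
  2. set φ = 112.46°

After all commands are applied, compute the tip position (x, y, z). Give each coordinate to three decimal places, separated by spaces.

initial: κ=1.4625, φ=208.48°, ℓ=1.5790
cmd 1: set κ=1.5290 → (κ,φ,ℓ)=(1.5290,208.48°,1.5790) → tip=(-1.0043,-0.5448,0.4348)
cmd 2: set φ=112.46° → (κ,φ,ℓ)=(1.5290,112.46°,1.5790) → tip=(-0.4365,1.0559,0.4348)

-0.437 1.056 0.435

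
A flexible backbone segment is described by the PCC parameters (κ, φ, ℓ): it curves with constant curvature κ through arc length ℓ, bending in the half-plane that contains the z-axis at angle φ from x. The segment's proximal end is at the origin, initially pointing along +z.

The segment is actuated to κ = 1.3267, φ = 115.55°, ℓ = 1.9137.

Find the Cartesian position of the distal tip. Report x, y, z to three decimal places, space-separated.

θ = κ·ℓ = 1.3267 × 1.9137 = 2.53891 rad
ρ = (1 − cos θ)/κ = (1 − -0.82382)/1.3267 = 1.37470
z = sin θ / κ = 0.56686/1.3267 = 0.42727
x = ρ cos φ = 1.37470 × cos(115.55°) = -0.59291
y = ρ sin φ = 1.37470 × sin(115.55°) = 1.24027

-0.593 1.240 0.427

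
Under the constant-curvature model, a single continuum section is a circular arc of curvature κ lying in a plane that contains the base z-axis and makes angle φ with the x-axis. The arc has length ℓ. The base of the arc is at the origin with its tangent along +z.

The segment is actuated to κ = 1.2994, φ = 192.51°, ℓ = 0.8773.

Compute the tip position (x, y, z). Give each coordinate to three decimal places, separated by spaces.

θ = κ·ℓ = 1.2994 × 0.8773 = 1.13996 rad
ρ = (1 − cos θ)/κ = (1 − 0.41763)/1.2994 = 0.44819
z = sin θ / κ = 0.90862/1.2994 = 0.69926
x = ρ cos φ = 0.44819 × cos(192.51°) = -0.43754
y = ρ sin φ = 0.44819 × sin(192.51°) = -0.09708

-0.438 -0.097 0.699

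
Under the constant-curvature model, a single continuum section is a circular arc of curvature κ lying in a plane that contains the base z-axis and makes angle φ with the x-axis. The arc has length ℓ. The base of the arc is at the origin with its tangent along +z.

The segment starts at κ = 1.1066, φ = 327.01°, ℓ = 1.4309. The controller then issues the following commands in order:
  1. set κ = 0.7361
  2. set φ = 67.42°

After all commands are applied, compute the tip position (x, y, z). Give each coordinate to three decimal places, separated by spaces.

initial: κ=1.1066, φ=327.01°, ℓ=1.4309
cmd 1: set κ=0.7361 → (κ,φ,ℓ)=(0.7361,327.01°,1.4309) → tip=(0.5758,-0.3738,1.1806)
cmd 2: set φ=67.42° → (κ,φ,ℓ)=(0.7361,67.42°,1.4309) → tip=(0.2636,0.6338,1.1806)

0.264 0.634 1.181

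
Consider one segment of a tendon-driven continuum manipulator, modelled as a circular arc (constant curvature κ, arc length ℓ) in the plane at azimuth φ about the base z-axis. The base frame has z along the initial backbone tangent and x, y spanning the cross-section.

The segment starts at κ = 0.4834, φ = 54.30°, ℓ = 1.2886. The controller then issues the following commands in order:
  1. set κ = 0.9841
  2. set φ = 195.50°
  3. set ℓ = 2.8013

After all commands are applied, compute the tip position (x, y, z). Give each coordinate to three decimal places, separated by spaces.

-1.887 -0.523 0.381

initial: κ=0.4834, φ=54.30°, ℓ=1.2886
cmd 1: set κ=0.9841 → (κ,φ,ℓ)=(0.9841,54.30°,1.2886) → tip=(0.4162,0.5792,0.9700)
cmd 2: set φ=195.50° → (κ,φ,ℓ)=(0.9841,195.50°,1.2886) → tip=(-0.6873,-0.1906,0.9700)
cmd 3: set ℓ=2.8013 → (κ,φ,ℓ)=(0.9841,195.50°,2.8013) → tip=(-1.8868,-0.5233,0.3815)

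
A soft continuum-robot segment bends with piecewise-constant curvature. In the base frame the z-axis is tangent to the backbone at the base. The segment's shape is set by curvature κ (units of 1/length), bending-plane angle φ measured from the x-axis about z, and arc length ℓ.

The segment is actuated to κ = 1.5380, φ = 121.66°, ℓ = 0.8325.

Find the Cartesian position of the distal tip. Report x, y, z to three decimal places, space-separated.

θ = κ·ℓ = 1.5380 × 0.8325 = 1.28039 rad
ρ = (1 − cos θ)/κ = (1 − 0.28635)/1.5380 = 0.46401
z = sin θ / κ = 0.95813/1.5380 = 0.62297
x = ρ cos φ = 0.46401 × cos(121.66°) = -0.24355
y = ρ sin φ = 0.46401 × sin(121.66°) = 0.39496

-0.244 0.395 0.623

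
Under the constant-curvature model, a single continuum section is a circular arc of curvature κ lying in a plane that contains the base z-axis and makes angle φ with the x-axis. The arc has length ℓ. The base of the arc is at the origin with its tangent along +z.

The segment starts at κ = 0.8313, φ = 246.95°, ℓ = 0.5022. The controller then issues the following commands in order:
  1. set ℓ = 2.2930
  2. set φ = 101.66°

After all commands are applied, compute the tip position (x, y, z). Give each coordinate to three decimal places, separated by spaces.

initial: κ=0.8313, φ=246.95°, ℓ=0.5022
cmd 1: set ℓ=2.2930 → (κ,φ,ℓ)=(0.8313,246.95°,2.2930) → tip=(-0.6260,-1.4712,1.1359)
cmd 2: set φ=101.66° → (κ,φ,ℓ)=(0.8313,101.66°,2.2930) → tip=(-0.3231,1.5659,1.1359)

-0.323 1.566 1.136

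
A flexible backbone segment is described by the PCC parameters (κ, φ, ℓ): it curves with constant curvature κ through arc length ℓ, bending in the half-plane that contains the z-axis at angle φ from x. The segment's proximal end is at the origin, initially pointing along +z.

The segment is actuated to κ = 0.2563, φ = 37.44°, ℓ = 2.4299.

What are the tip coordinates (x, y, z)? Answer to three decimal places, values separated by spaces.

0.582 0.445 2.276

θ = κ·ℓ = 0.2563 × 2.4299 = 0.62278 rad
ρ = (1 − cos θ)/κ = (1 − 0.81226)/0.2563 = 0.73251
z = sin θ / κ = 0.58330/0.2563 = 2.27584
x = ρ cos φ = 0.73251 × cos(37.44°) = 0.58160
y = ρ sin φ = 0.73251 × sin(37.44°) = 0.44531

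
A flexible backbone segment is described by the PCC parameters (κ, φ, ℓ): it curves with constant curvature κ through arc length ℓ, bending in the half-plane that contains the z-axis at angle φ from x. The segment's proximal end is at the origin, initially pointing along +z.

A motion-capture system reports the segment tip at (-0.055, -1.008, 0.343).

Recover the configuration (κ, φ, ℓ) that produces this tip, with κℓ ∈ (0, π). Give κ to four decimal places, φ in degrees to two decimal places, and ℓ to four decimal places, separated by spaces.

ρ = √(x²+y²) = √(-0.055² + -1.008²) = 1.00950
φ = atan2(y, x) mod 360° = atan2(-1.008, -0.055) = 266.8768°
|p|² = ρ² + z² = 1.00950² + 0.343² = 1.13674
κ = 2ρ / |p|² = 2×1.00950 / 1.13674 = 1.77613
θ = 2·atan2(ρ, z) = 2·atan2(1.00950, 0.343) = 2.48652 rad
ℓ = θ/κ = 2.48652/1.77613 = 1.39996

1.7761 266.88 1.4000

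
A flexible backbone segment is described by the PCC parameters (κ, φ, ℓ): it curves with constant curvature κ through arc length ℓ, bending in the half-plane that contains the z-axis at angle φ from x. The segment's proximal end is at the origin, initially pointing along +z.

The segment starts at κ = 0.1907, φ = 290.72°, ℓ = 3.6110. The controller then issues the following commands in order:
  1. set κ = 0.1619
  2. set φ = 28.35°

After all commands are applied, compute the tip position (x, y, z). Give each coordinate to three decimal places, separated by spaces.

0.903 0.487 3.409

initial: κ=0.1907, φ=290.72°, ℓ=3.6110
cmd 1: set κ=0.1619 → (κ,φ,ℓ)=(0.1619,290.72°,3.6110) → tip=(0.3629,-0.9595,3.4088)
cmd 2: set φ=28.35° → (κ,φ,ℓ)=(0.1619,28.35°,3.6110) → tip=(0.9028,0.4871,3.4088)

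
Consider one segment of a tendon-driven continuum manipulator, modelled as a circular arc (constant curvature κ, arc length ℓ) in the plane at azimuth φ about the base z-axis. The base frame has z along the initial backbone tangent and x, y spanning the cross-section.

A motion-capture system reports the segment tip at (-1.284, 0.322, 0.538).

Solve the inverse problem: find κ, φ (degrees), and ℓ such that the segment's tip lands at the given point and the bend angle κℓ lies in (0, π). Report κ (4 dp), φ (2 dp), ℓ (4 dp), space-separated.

1.2967 165.92 1.8274

ρ = √(x²+y²) = √(-1.284² + 0.322²) = 1.32376
φ = atan2(y, x) mod 360° = atan2(0.322, -1.284) = 165.9218°
|p|² = ρ² + z² = 1.32376² + 0.538² = 2.04178
κ = 2ρ / |p|² = 2×1.32376 / 2.04178 = 1.29667
θ = 2·atan2(ρ, z) = 2·atan2(1.32376, 0.538) = 2.36954 rad
ℓ = θ/κ = 2.36954/1.29667 = 1.82740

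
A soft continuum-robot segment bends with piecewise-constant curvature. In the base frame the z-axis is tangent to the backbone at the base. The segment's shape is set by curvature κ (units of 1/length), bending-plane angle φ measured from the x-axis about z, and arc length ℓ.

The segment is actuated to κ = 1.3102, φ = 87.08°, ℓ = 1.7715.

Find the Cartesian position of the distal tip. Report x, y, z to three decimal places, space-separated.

θ = κ·ℓ = 1.3102 × 1.7715 = 2.32102 rad
ρ = (1 − cos θ)/κ = (1 − -0.68180)/1.3102 = 1.28362
z = sin θ / κ = 0.73154/1.3102 = 0.55834
x = ρ cos φ = 1.28362 × cos(87.08°) = 0.06539
y = ρ sin φ = 1.28362 × sin(87.08°) = 1.28196

0.065 1.282 0.558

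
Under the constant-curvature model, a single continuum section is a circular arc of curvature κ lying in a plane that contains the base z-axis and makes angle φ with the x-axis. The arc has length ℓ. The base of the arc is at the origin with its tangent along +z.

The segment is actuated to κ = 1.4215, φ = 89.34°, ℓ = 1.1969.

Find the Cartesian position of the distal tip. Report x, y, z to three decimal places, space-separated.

0.009 0.795 0.697

θ = κ·ℓ = 1.4215 × 1.1969 = 1.70139 rad
ρ = (1 − cos θ)/κ = (1 − -0.13023)/1.4215 = 0.79509
z = sin θ / κ = 0.99148/1.4215 = 0.69749
x = ρ cos φ = 0.79509 × cos(89.34°) = 0.00916
y = ρ sin φ = 0.79509 × sin(89.34°) = 0.79504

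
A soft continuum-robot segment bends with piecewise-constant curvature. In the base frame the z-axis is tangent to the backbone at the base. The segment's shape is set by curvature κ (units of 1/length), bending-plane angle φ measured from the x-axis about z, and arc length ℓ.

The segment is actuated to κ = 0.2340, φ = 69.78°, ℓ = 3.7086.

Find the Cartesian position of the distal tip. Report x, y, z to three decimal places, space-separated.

θ = κ·ℓ = 0.2340 × 3.7086 = 0.86781 rad
ρ = (1 − cos θ)/κ = (1 − 0.64650)/0.2340 = 1.51070
z = sin θ / κ = 0.76292/0.2340 = 3.26033
x = ρ cos φ = 1.51070 × cos(69.78°) = 0.52214
y = ρ sin φ = 1.51070 × sin(69.78°) = 1.41760

0.522 1.418 3.260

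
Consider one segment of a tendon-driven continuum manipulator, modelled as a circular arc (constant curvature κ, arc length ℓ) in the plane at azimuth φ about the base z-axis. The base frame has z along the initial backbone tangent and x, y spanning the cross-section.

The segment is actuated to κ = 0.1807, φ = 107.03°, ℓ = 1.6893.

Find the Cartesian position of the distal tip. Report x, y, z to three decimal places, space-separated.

θ = κ·ℓ = 0.1807 × 1.6893 = 0.30526 rad
ρ = (1 − cos θ)/κ = (1 − 0.95377)/0.1807 = 0.25584
z = sin θ / κ = 0.30054/0.1807 = 1.66319
x = ρ cos φ = 0.25584 × cos(107.03°) = -0.07493
y = ρ sin φ = 0.25584 × sin(107.03°) = 0.24462

-0.075 0.245 1.663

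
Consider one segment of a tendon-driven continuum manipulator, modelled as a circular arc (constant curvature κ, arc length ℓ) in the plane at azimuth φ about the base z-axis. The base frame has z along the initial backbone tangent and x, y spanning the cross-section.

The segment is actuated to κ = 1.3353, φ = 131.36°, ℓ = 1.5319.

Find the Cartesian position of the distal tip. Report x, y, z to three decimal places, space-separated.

-0.721 0.819 0.666

θ = κ·ℓ = 1.3353 × 1.5319 = 2.04555 rad
ρ = (1 − cos θ)/κ = (1 − -0.45712)/1.3353 = 1.09123
z = sin θ / κ = 0.88941/1.3353 = 0.66607
x = ρ cos φ = 1.09123 × cos(131.36°) = -0.72107
y = ρ sin φ = 1.09123 × sin(131.36°) = 0.81905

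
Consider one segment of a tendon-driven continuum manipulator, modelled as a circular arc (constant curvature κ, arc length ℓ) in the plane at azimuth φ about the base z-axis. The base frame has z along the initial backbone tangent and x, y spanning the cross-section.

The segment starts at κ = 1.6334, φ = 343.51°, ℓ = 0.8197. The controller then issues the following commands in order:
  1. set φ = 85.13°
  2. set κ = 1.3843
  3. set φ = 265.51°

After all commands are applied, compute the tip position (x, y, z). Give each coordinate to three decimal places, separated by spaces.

initial: κ=1.6334, φ=343.51°, ℓ=0.8197
cmd 1: set φ=85.13° → (κ,φ,ℓ)=(1.6334,85.13°,0.8197) → tip=(0.0400,0.4698,0.5958)
cmd 2: set κ=1.3843 → (κ,φ,ℓ)=(1.3843,85.13°,0.8197) → tip=(0.0354,0.4157,0.6548)
cmd 3: set φ=265.51° → (κ,φ,ℓ)=(1.3843,265.51°,0.8197) → tip=(-0.0327,-0.4160,0.6548)

-0.033 -0.416 0.655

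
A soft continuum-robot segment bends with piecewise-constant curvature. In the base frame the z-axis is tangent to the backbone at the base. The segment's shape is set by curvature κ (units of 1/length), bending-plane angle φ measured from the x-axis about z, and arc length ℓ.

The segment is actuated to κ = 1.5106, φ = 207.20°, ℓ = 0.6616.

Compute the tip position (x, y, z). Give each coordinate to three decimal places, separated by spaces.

θ = κ·ℓ = 1.5106 × 0.6616 = 0.99941 rad
ρ = (1 − cos θ)/κ = (1 − 0.54080)/1.5106 = 0.30399
z = sin θ / κ = 0.84115/1.5106 = 0.55683
x = ρ cos φ = 0.30399 × cos(207.20°) = -0.27037
y = ρ sin φ = 0.30399 × sin(207.20°) = -0.13895

-0.270 -0.139 0.557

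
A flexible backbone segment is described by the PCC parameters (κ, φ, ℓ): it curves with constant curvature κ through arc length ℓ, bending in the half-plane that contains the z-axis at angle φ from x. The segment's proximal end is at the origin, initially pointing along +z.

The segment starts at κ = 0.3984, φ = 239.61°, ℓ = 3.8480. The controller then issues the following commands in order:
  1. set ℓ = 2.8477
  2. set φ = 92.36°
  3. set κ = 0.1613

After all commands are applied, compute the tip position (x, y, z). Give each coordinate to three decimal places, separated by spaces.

-0.026 0.642 2.749

initial: κ=0.3984, φ=239.61°, ℓ=3.8480
cmd 1: set ℓ=2.8477 → (κ,φ,ℓ)=(0.3984,239.61°,2.8477) → tip=(-0.7332,-1.2502,2.2749)
cmd 2: set φ=92.36° → (κ,φ,ℓ)=(0.3984,92.36°,2.8477) → tip=(-0.0597,1.4482,2.2749)
cmd 3: set κ=0.1613 → (κ,φ,ℓ)=(0.1613,92.36°,2.8477) → tip=(-0.0265,0.6421,2.7486)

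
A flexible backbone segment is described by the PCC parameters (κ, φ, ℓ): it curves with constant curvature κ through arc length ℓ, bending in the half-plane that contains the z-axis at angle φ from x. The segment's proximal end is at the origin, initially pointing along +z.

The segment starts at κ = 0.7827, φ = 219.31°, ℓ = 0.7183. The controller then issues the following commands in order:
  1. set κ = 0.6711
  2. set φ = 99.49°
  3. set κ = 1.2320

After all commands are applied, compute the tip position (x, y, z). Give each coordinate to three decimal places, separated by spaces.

-0.049 0.294 0.628

initial: κ=0.7827, φ=219.31°, ℓ=0.7183
cmd 1: set κ=0.6711 → (κ,φ,ℓ)=(0.6711,219.31°,0.7183) → tip=(-0.1314,-0.1076,0.6908)
cmd 2: set φ=99.49° → (κ,φ,ℓ)=(0.6711,99.49°,0.7183) → tip=(-0.0280,0.1675,0.6908)
cmd 3: set κ=1.2320 → (κ,φ,ℓ)=(1.2320,99.49°,0.7183) → tip=(-0.0491,0.2935,0.6281)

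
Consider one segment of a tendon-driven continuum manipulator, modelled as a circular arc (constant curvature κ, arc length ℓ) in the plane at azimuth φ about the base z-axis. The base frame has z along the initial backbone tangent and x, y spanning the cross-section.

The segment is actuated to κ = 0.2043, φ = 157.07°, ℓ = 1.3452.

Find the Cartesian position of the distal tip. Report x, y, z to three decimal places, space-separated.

θ = κ·ℓ = 0.2043 × 1.3452 = 0.27482 rad
ρ = (1 − cos θ)/κ = (1 − 0.96247)/0.2043 = 0.18369
z = sin θ / κ = 0.27138/0.2043 = 1.32833
x = ρ cos φ = 0.18369 × cos(157.07°) = -0.16917
y = ρ sin φ = 0.18369 × sin(157.07°) = 0.07157

-0.169 0.072 1.328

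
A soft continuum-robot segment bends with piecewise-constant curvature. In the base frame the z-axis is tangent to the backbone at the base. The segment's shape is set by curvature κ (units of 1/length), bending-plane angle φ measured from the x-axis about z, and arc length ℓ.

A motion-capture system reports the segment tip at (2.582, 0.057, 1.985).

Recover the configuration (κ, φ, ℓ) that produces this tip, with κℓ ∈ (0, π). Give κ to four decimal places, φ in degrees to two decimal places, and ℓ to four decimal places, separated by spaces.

0.4868 1.26 3.7611

ρ = √(x²+y²) = √(2.582² + 0.057²) = 2.58263
φ = atan2(y, x) mod 360° = atan2(0.057, 2.582) = 1.2647°
|p|² = ρ² + z² = 2.58263² + 1.985² = 10.61020
κ = 2ρ / |p|² = 2×2.58263 / 10.61020 = 0.48682
θ = 2·atan2(ρ, z) = 2·atan2(2.58263, 1.985) = 1.83100 rad
ℓ = θ/κ = 1.83100/0.48682 = 3.76114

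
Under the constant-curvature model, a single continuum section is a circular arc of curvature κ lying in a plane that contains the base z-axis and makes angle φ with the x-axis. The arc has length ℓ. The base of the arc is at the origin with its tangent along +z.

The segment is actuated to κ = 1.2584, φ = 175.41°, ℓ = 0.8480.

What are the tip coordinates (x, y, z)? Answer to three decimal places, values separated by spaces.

θ = κ·ℓ = 1.2584 × 0.8480 = 1.06712 rad
ρ = (1 − cos θ)/κ = (1 − 0.48265)/1.2584 = 0.41112
z = sin θ / κ = 0.87582/1.2584 = 0.69598
x = ρ cos φ = 0.41112 × cos(175.41°) = -0.40980
y = ρ sin φ = 0.41112 × sin(175.41°) = 0.03290

-0.410 0.033 0.696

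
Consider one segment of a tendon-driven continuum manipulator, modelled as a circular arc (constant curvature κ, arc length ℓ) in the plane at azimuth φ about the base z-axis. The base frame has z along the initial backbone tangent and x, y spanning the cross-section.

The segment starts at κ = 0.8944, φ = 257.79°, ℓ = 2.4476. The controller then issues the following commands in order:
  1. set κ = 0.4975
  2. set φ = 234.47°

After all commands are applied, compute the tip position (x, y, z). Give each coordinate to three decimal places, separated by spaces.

initial: κ=0.8944, φ=257.79°, ℓ=2.4476
cmd 1: set κ=0.4975 → (κ,φ,ℓ)=(0.4975,257.79°,2.4476) → tip=(-0.2781,-1.2852,1.8860)
cmd 2: set φ=234.47° → (κ,φ,ℓ)=(0.4975,234.47°,2.4476) → tip=(-0.7641,-1.0701,1.8860)

-0.764 -1.070 1.886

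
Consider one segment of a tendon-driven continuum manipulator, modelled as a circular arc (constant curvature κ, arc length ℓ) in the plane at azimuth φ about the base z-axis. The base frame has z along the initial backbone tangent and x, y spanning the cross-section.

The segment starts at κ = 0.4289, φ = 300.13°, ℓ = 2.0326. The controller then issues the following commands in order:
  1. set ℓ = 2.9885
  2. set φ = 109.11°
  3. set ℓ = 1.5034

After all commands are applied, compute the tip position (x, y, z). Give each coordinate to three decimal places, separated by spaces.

initial: κ=0.4289, φ=300.13°, ℓ=2.0326
cmd 1: set ℓ=2.9885 → (κ,φ,ℓ)=(0.4289,300.13°,2.9885) → tip=(0.8368,-1.4418,2.2348)
cmd 2: set φ=109.11° → (κ,φ,ℓ)=(0.4289,109.11°,2.9885) → tip=(-0.5457,1.5751,2.2348)
cmd 3: set ℓ=1.5034 → (κ,φ,ℓ)=(0.4289,109.11°,1.5034) → tip=(-0.1533,0.4423,1.4014)

-0.153 0.442 1.401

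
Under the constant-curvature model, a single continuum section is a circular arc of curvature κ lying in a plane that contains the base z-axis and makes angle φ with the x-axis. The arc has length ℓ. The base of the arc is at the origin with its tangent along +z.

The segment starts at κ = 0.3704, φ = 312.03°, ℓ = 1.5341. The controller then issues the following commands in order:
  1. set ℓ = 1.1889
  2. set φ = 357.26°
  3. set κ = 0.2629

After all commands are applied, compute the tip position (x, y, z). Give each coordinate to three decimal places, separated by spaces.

0.184 -0.009 1.170

initial: κ=0.3704, φ=312.03°, ℓ=1.5341
cmd 1: set ℓ=1.1889 → (κ,φ,ℓ)=(0.3704,312.03°,1.1889) → tip=(0.1725,-0.1913,1.1508)
cmd 2: set φ=357.26° → (κ,φ,ℓ)=(0.3704,357.26°,1.1889) → tip=(0.2573,-0.0123,1.1508)
cmd 3: set κ=0.2629 → (κ,φ,ℓ)=(0.2629,357.26°,1.1889) → tip=(0.1841,-0.0088,1.1696)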